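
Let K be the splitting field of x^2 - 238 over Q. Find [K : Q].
[K : Q] = 2

f(x) = x^2 - 238 factors as (x - √238)(x + √238). The splitting field is K = Q(√238). Since 238 is squarefree and > 1, it is not a perfect square, so x^2 - 238 is irreducible over Q and [Q(√238) : Q] = 2. Hence [K : Q] = 2.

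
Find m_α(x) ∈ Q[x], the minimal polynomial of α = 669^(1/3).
m_α(x) = x^3 - 669

α satisfies α^3 = 669, so x^3 - 669 annihilates α. By the rational root test, a rational root p/q (in lowest terms) of x^3 - 669 would satisfy p^3 = 669 q^3, forcing q = 1 and p^3 = 669; but 669 is not a perfect cube, contradiction. A monic cubic over Q with no rational root is irreducible (any nontrivial factorization would include a linear factor). Hence x^3 - 669 is the minimal polynomial of α, and in particular [Q(α):Q] = 3.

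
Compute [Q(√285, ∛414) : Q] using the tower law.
[Q(√285, ∛414) : Q] = 6

Let L = Q(√285, ∛414). Since Q(√285) ⊂ L and [Q(√285):Q] = 2, the tower law gives 2 | [L:Q]. Likewise Q(∛414) ⊂ L with [Q(∛414):Q] = 3 (because 414 is not a perfect cube), so 3 | [L:Q]. As gcd(2,3) = 1, [L:Q] is divisible by 6. Conversely L is generated over Q by √285 and ∛414, so [L:Q] ≤ 2·3 = 6. Therefore [Q(√285, ∛414) : Q] = 6.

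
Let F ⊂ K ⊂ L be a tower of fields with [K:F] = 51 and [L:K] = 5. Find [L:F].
[L:F] = 255

The tower law says that for any tower of field extensions F ⊂ K ⊂ L with finite degrees, [L:F] = [L:K] · [K:F]. Here this gives [L:F] = 5 · 51 = 255.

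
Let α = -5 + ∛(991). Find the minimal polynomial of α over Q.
m_α(x) = x^3 + 15x^2 + 75x - 866

Set β = α + 5 = ∛(991), so β^3 = 991. Then (α + 5)^3 - 991 = 0, i.e. α is a root of g(x) = (x + 5)^3 - 991 = x^3 + 15x^2 + 75x - 866. Since g(x) = h(x + 5) where h(x) = x^3 - 991, and h is irreducible over Q (because 991 is not a perfect cube, so h has no rational root, and a monic cubic with no rational root is irreducible), g is also irreducible (irreducibility is preserved under the substitution x → x + 5). Hence m_α(x) = x^3 + 15x^2 + 75x - 866.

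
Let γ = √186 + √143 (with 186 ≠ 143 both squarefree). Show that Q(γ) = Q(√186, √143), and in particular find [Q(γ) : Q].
[Q(γ) : Q] = 4 (equivalently, Q(γ) = Q(√186, √143))

Obviously Q(γ) ⊆ Q(√186, √143), and [Q(√186, √143):Q] = 4 (since 186, 143 are distinct squarefree integers > 1 with 26598 not a perfect square). To show equality we compute the minimal polynomial of γ. From γ = √186 + √143: γ^2 = 186 + 2√(26598) + 143 = 329 + 2√(26598), so γ^2 - 329 = 2√(26598); squaring, (γ^2 - 329)^2 = 4·26598, i.e. γ^4 - 658γ^2 + 108241 - 106392 = 0, i.e. γ^4 - 658γ^2 + 1849 = 0. So γ is a root of x^4 - 658x^2 + 1849. This polynomial is irreducible over Q: it has no rational root (each ±√186 ± √143 is irrational), and any factorization into two quadratics over Q would force √(26598) ∈ Q (pairing opposite roots) or √186, √143 ∈ Q (other pairings), all impossible. Hence [Q(γ):Q] = 4 = [Q(√186, √143):Q], so Q(γ) = Q(√186, √143).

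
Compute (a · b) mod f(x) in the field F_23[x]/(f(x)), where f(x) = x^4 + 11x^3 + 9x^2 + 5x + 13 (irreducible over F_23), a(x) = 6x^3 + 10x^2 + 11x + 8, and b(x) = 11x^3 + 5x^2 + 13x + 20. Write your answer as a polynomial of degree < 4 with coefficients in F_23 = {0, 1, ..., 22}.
a · b ≡ 4x^3 + 9x^2 + 13 (mod f(x))

Multiply in F_23[x]: a(x)·b(x) = (6x^3 + 10x^2 + 11x + 8)·(11x^3 + 5x^2 + 13x + 20) = 20x^6 + 2x^5 + 19x^4 + 2x^3 + 15x^2 + 2x + 22. This has degree ≥ 4, so divide by f(x) over F_23: 20x^6 + 2x^5 + 19x^4 + 2x^3 + 15x^2 + 2x + 22 = (20x^2 + 12x + 6)·(x^4 + 11x^3 + 9x^2 + 5x + 13) + (4x^3 + 9x^2 + 13). Hence a·b ≡ 4x^3 + 9x^2 + 13 (mod f). (F_23[x]/(f) is a field with 23^4 = 279841 elements since f is irreducible of degree 4.)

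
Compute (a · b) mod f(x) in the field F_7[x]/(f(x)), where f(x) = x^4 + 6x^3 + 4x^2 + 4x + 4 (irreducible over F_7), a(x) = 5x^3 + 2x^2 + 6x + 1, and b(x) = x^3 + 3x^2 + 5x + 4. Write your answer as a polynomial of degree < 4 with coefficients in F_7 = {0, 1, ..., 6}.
a · b ≡ x^3 + x^2 + 2x + 2 (mod f(x))

Multiply in F_7[x]: a(x)·b(x) = (5x^3 + 2x^2 + 6x + 1)·(x^3 + 3x^2 + 5x + 4) = 5x^6 + 3x^5 + 2x^4 + 6x^2 + x + 4. This has degree ≥ 4, so divide by f(x) over F_7: 5x^6 + 3x^5 + 2x^4 + 6x^2 + x + 4 = (5x^2 + x + 4)·(x^4 + 6x^3 + 4x^2 + 4x + 4) + (x^3 + x^2 + 2x + 2). Hence a·b ≡ x^3 + x^2 + 2x + 2 (mod f). (F_7[x]/(f) is a field with 7^4 = 2401 elements since f is irreducible of degree 4.)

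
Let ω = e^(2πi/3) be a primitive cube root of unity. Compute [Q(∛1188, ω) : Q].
[Q(∛1188, ω) : Q] = 6

[Q(∛1188):Q] = 3 (min poly x^3 - 1188, irreducible since 1188 is not a perfect cube). [Q(ω):Q] = 2 (min poly x^2 + x + 1). Since Q(∛1188) ⊂ R and ω ∉ R, we have ω ∉ Q(∛1188), so x^2 + x + 1 remains irreducible over Q(∛1188) and [Q(∛1188, ω) : Q(∛1188)] = 2. By the tower law, [Q(∛1188, ω) : Q] = 3 · 2 = 6. (In fact Q(∛1188, ω) is the splitting field of x^3 - 1188 over Q.)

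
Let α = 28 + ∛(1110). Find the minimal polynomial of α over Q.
m_α(x) = x^3 - 84x^2 + 2352x - 23062

Set β = α - 28 = ∛(1110), so β^3 = 1110. Then (α - 28)^3 - 1110 = 0, i.e. α is a root of g(x) = (x - 28)^3 - 1110 = x^3 - 84x^2 + 2352x - 23062. Since g(x) = h(x - 28) where h(x) = x^3 - 1110, and h is irreducible over Q (because 1110 is not a perfect cube, so h has no rational root, and a monic cubic with no rational root is irreducible), g is also irreducible (irreducibility is preserved under the substitution x → x - 28). Hence m_α(x) = x^3 - 84x^2 + 2352x - 23062.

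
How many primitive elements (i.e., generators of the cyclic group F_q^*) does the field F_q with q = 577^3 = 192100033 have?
There are φ(192100032) = 60652800 primitive elements

F_q^* is cyclic of order q - 1 = 192100032. A cyclic group of order m has exactly φ(m) generators. Here m = 192100032 = 2^6 · 3^3 · 19 · 5851, so the number of primitive elements is φ(192100032) = 60652800.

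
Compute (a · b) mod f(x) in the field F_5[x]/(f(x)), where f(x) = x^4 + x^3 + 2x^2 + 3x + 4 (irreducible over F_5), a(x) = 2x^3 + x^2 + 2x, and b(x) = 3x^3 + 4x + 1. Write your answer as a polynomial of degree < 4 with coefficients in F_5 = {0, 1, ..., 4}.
a · b ≡ 4x^3 + 4x^2 + 4x (mod f(x))

Multiply in F_5[x]: a(x)·b(x) = (2x^3 + x^2 + 2x)·(3x^3 + 4x + 1) = x^6 + 3x^5 + 4x^4 + x^3 + 4x^2 + 2x. This has degree ≥ 4, so divide by f(x) over F_5: x^6 + 3x^5 + 4x^4 + x^3 + 4x^2 + 2x = (x^2 + 2x)·(x^4 + x^3 + 2x^2 + 3x + 4) + (4x^3 + 4x^2 + 4x). Hence a·b ≡ 4x^3 + 4x^2 + 4x (mod f). (F_5[x]/(f) is a field with 5^4 = 625 elements since f is irreducible of degree 4.)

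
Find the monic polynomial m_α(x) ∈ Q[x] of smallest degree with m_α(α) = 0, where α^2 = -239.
m_α(x) = x^2 + 239

α satisfies α^2 + 239 = 0, so x^2 + 239 annihilates α. Since d = -239 is squarefree and ≠ 1, it is not a perfect square in Q, so x^2 + 239 has no rational root and is therefore irreducible over Q (a degree-2 polynomial over a field is irreducible iff it has no root). Hence m_α(x) = x^2 + 239.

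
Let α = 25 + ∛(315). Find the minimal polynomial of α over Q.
m_α(x) = x^3 - 75x^2 + 1875x - 15940

Set β = α - 25 = ∛(315), so β^3 = 315. Then (α - 25)^3 - 315 = 0, i.e. α is a root of g(x) = (x - 25)^3 - 315 = x^3 - 75x^2 + 1875x - 15940. Since g(x) = h(x - 25) where h(x) = x^3 - 315, and h is irreducible over Q (because 315 is not a perfect cube, so h has no rational root, and a monic cubic with no rational root is irreducible), g is also irreducible (irreducibility is preserved under the substitution x → x - 25). Hence m_α(x) = x^3 - 75x^2 + 1875x - 15940.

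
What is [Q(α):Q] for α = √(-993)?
[Q(α):Q] = 2

[Q(α):Q] equals the degree of the minimal polynomial of α. Here α^2 = -993 and x^2 + 993 is irreducible (d = -993 is squarefree, ≠ 1, hence not a square), so deg(m_α) = 2. Thus [Q(α):Q] = 2.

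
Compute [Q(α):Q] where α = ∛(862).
[Q(α):Q] = 3

The minimal polynomial of α is x^3 - 862, irreducible over Q since 862 is not a perfect cube (so x^3 - 862 has no rational root). Hence [Q(α):Q] = deg(m_α) = 3.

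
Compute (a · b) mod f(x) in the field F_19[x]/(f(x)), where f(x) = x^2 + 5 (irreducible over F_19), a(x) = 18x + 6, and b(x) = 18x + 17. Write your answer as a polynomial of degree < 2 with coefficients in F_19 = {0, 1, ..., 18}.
a · b ≡ 15x + 2 (mod f(x))

Multiply in F_19[x]: a(x)·b(x) = (18x + 6)·(18x + 17) = x^2 + 15x + 7. This has degree ≥ 2, so divide by f(x) over F_19: x^2 + 15x + 7 = (1)·(x^2 + 5) + (15x + 2). Hence a·b ≡ 15x + 2 (mod f). (F_19[x]/(f) is a field with 19^2 = 361 elements since f is irreducible of degree 2.)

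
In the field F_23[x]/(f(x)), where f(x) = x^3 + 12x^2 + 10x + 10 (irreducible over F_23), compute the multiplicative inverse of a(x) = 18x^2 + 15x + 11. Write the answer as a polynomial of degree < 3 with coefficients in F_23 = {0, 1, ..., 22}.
a(x)^(-1) ≡ 7x^2 + 14x + 6 (mod f(x))

Since f is irreducible over F_23, F_23[x]/(f) is a field and a(x) ≠ 0 has an inverse. Apply the extended Euclidean algorithm to f(x) and a(x) in F_23[x]: f(x) = (9x + 20)·a(x) + (2x + 20);  a(x) = (9x + 21)·(2x + 20) + (5). The last nonzero remainder is the constant 5 = gcd(f, a) in F_23. Back-substituting through the division chain expresses 5 = s(x)·a(x) + t(x)·f(x) with s(x) ≡ 12x^2 + x + 7 (mod f), so (12x^2 + x + 7)·a(x) ≡ 5 (mod f). Multiplying by 5^(-1) ≡ 14 in F_23 gives a(x)^(-1) ≡ 14·(12x^2 + x + 7) ≡ 7x^2 + 14x + 6 (mod f). Check: (18x^2 + 15x + 11)·(7x^2 + 14x + 6) = 11x^4 + 12x^3 + 4x^2 + 14x + 20 ≡ 1 (mod x^3 + 12x^2 + 10x + 10).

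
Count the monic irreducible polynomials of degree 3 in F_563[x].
There are 59484328 monic irreducible polynomials of degree 3 over F_563

Each element of F_{563^3} that lies in no proper subfield is a root of exactly one monic irreducible of degree 3 over F_563, and each such polynomial has 3 distinct roots in F_{563^3}. By Möbius inversion the count is N_563(3) = (1/3) Σ_{d|3} μ(3/d) · 563^d = (1/3)(μ(3)·563^1 + μ(1)·563^3) = 178452984/3 = 59484328.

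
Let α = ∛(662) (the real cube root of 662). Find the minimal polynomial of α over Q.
m_α(x) = x^3 - 662

α satisfies α^3 = 662, so x^3 - 662 annihilates α. By the rational root test, a rational root p/q (in lowest terms) of x^3 - 662 would satisfy p^3 = 662 q^3, forcing q = 1 and p^3 = 662; but 662 is not a perfect cube, contradiction. A monic cubic over Q with no rational root is irreducible (any nontrivial factorization would include a linear factor). Hence x^3 - 662 is the minimal polynomial of α, and in particular [Q(α):Q] = 3.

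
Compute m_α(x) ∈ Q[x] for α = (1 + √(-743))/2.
m_α(x) = x^2 - x + 186

From 2α - 1 = √(-743), squaring gives (2α - 1)^2 = -743, i.e. 4α^2 - 4α + 1 = -743, so α^2 - α + (1 + 743)/4 = 0. Since -743 ≡ 1 (mod 4), (1 + 743)/4 = 186 ∈ Z. The polynomial x^2 - x + 186 has discriminant 1 - 4·(186) = -743, which is not a perfect square in Q (d = -743 is squarefree and ≠ 1), so x^2 - x + 186 is irreducible over Q. It is the minimal polynomial of α.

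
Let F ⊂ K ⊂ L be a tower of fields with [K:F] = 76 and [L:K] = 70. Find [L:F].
[L:F] = 5320

The tower law says that for any tower of field extensions F ⊂ K ⊂ L with finite degrees, [L:F] = [L:K] · [K:F]. Here this gives [L:F] = 70 · 76 = 5320.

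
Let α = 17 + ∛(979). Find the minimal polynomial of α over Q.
m_α(x) = x^3 - 51x^2 + 867x - 5892

Set β = α - 17 = ∛(979), so β^3 = 979. Then (α - 17)^3 - 979 = 0, i.e. α is a root of g(x) = (x - 17)^3 - 979 = x^3 - 51x^2 + 867x - 5892. Since g(x) = h(x - 17) where h(x) = x^3 - 979, and h is irreducible over Q (because 979 is not a perfect cube, so h has no rational root, and a monic cubic with no rational root is irreducible), g is also irreducible (irreducibility is preserved under the substitution x → x - 17). Hence m_α(x) = x^3 - 51x^2 + 867x - 5892.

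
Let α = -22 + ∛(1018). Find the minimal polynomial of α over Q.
m_α(x) = x^3 + 66x^2 + 1452x + 9630

Set β = α + 22 = ∛(1018), so β^3 = 1018. Then (α + 22)^3 - 1018 = 0, i.e. α is a root of g(x) = (x + 22)^3 - 1018 = x^3 + 66x^2 + 1452x + 9630. Since g(x) = h(x + 22) where h(x) = x^3 - 1018, and h is irreducible over Q (because 1018 is not a perfect cube, so h has no rational root, and a monic cubic with no rational root is irreducible), g is also irreducible (irreducibility is preserved under the substitution x → x + 22). Hence m_α(x) = x^3 + 66x^2 + 1452x + 9630.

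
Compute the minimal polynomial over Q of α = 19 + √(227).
m_α(x) = x^2 - 38x + 134

From α - 19 = √(227), squaring gives (α - 19)^2 = 227, i.e. α^2 - 38α + 361 = 227, so α^2 - 38α + 134 = 0. The discriminant of x^2 - 38x + 134 is (-38)^2 - 4·(134) = 1444 - 536 = 908, and 4·(227) is not a perfect square in Q since 227 is squarefree and ≠ 1. Hence x^2 - 38x + 134 is irreducible over Q and is the minimal polynomial of α.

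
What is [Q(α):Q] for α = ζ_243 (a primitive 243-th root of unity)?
[Q(α):Q] = 162

The minimal polynomial of ζ_243 over Q is the 243-th cyclotomic polynomial Φ_243(x), which is irreducible over Q and has degree φ(243) = 162. Hence [Q(α):Q] = φ(243) = 162.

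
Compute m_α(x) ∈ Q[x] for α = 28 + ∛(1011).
m_α(x) = x^3 - 84x^2 + 2352x - 22963

Set β = α - 28 = ∛(1011), so β^3 = 1011. Then (α - 28)^3 - 1011 = 0, i.e. α is a root of g(x) = (x - 28)^3 - 1011 = x^3 - 84x^2 + 2352x - 22963. Since g(x) = h(x - 28) where h(x) = x^3 - 1011, and h is irreducible over Q (because 1011 is not a perfect cube, so h has no rational root, and a monic cubic with no rational root is irreducible), g is also irreducible (irreducibility is preserved under the substitution x → x - 28). Hence m_α(x) = x^3 - 84x^2 + 2352x - 22963.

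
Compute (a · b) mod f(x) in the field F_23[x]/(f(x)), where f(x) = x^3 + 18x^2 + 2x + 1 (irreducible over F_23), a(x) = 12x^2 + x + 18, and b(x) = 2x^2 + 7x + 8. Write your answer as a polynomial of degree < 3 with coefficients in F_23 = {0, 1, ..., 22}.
a · b ≡ 17x^2 + 20x + 7 (mod f(x))

Multiply in F_23[x]: a(x)·b(x) = (12x^2 + x + 18)·(2x^2 + 7x + 8) = x^4 + 17x^3 + x^2 + 19x + 6. This has degree ≥ 3, so divide by f(x) over F_23: x^4 + 17x^3 + x^2 + 19x + 6 = (x + 22)·(x^3 + 18x^2 + 2x + 1) + (17x^2 + 20x + 7). Hence a·b ≡ 17x^2 + 20x + 7 (mod f). (F_23[x]/(f) is a field with 23^3 = 12167 elements since f is irreducible of degree 3.)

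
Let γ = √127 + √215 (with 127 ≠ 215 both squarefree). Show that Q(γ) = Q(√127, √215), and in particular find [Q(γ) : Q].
[Q(γ) : Q] = 4 (equivalently, Q(γ) = Q(√127, √215))

Obviously Q(γ) ⊆ Q(√127, √215), and [Q(√127, √215):Q] = 4 (since 127, 215 are distinct squarefree integers > 1 with 27305 not a perfect square). To show equality we compute the minimal polynomial of γ. From γ = √127 + √215: γ^2 = 127 + 2√(27305) + 215 = 342 + 2√(27305), so γ^2 - 342 = 2√(27305); squaring, (γ^2 - 342)^2 = 4·27305, i.e. γ^4 - 684γ^2 + 116964 - 109220 = 0, i.e. γ^4 - 684γ^2 + 7744 = 0. So γ is a root of x^4 - 684x^2 + 7744. This polynomial is irreducible over Q: it has no rational root (each ±√127 ± √215 is irrational), and any factorization into two quadratics over Q would force √(27305) ∈ Q (pairing opposite roots) or √127, √215 ∈ Q (other pairings), all impossible. Hence [Q(γ):Q] = 4 = [Q(√127, √215):Q], so Q(γ) = Q(√127, √215).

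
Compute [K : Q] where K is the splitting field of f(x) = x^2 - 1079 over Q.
[K : Q] = 2

f(x) = x^2 - 1079 factors as (x - √1079)(x + √1079). The splitting field is K = Q(√1079). Since 1079 is squarefree and > 1, it is not a perfect square, so x^2 - 1079 is irreducible over Q and [Q(√1079) : Q] = 2. Hence [K : Q] = 2.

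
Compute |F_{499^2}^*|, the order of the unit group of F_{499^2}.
|F_{499^2}^*| = 249000

F_{499^2} has 499^2 = 249001 elements; its multiplicative group consists of all nonzero elements, so |F_{499^2}^*| = 249001 - 1 = 249000. (It is cyclic since any finite subgroup of the multiplicative group of a field is cyclic.)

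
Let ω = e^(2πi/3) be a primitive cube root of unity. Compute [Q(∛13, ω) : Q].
[Q(∛13, ω) : Q] = 6

[Q(∛13):Q] = 3 (min poly x^3 - 13, irreducible since 13 is not a perfect cube). [Q(ω):Q] = 2 (min poly x^2 + x + 1). Since Q(∛13) ⊂ R and ω ∉ R, we have ω ∉ Q(∛13), so x^2 + x + 1 remains irreducible over Q(∛13) and [Q(∛13, ω) : Q(∛13)] = 2. By the tower law, [Q(∛13, ω) : Q] = 3 · 2 = 6. (In fact Q(∛13, ω) is the splitting field of x^3 - 13 over Q.)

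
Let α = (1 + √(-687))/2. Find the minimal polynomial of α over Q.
m_α(x) = x^2 - x + 172

From 2α - 1 = √(-687), squaring gives (2α - 1)^2 = -687, i.e. 4α^2 - 4α + 1 = -687, so α^2 - α + (1 + 687)/4 = 0. Since -687 ≡ 1 (mod 4), (1 + 687)/4 = 172 ∈ Z. The polynomial x^2 - x + 172 has discriminant 1 - 4·(172) = -687, which is not a perfect square in Q (d = -687 is squarefree and ≠ 1), so x^2 - x + 172 is irreducible over Q. It is the minimal polynomial of α.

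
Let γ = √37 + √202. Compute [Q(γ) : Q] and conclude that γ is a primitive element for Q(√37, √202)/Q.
[Q(γ) : Q] = 4 (equivalently, Q(γ) = Q(√37, √202))

Obviously Q(γ) ⊆ Q(√37, √202), and [Q(√37, √202):Q] = 4 (since 37, 202 are distinct squarefree integers > 1 with 7474 not a perfect square). To show equality we compute the minimal polynomial of γ. From γ = √37 + √202: γ^2 = 37 + 2√(7474) + 202 = 239 + 2√(7474), so γ^2 - 239 = 2√(7474); squaring, (γ^2 - 239)^2 = 4·7474, i.e. γ^4 - 478γ^2 + 57121 - 29896 = 0, i.e. γ^4 - 478γ^2 + 27225 = 0. So γ is a root of x^4 - 478x^2 + 27225. This polynomial is irreducible over Q: it has no rational root (each ±√37 ± √202 is irrational), and any factorization into two quadratics over Q would force √(7474) ∈ Q (pairing opposite roots) or √37, √202 ∈ Q (other pairings), all impossible. Hence [Q(γ):Q] = 4 = [Q(√37, √202):Q], so Q(γ) = Q(√37, √202).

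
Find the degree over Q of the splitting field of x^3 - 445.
[K : Q] = 6

The roots of x^3 - 445 are ∛445, ω∛445, ω^2∛445 where ω = e^(2πi/3) is a primitive cube root of unity, so K = Q(∛445, ω). Now [Q(∛445):Q] = 3 (since 445 is not a perfect cube, x^3 - 445 is irreducible) and [Q(ω):Q] = 2. Both 2 and 3 divide [K:Q], and [K:Q] ≤ 3·2 = 6, so [K:Q] = 6. (Equivalently: Q(∛445) ⊂ R but ω ∉ R, so [K : Q(∛445)] = 2.)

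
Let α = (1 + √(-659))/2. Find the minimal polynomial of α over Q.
m_α(x) = x^2 - x + 165

From 2α - 1 = √(-659), squaring gives (2α - 1)^2 = -659, i.e. 4α^2 - 4α + 1 = -659, so α^2 - α + (1 + 659)/4 = 0. Since -659 ≡ 1 (mod 4), (1 + 659)/4 = 165 ∈ Z. The polynomial x^2 - x + 165 has discriminant 1 - 4·(165) = -659, which is not a perfect square in Q (d = -659 is squarefree and ≠ 1), so x^2 - x + 165 is irreducible over Q. It is the minimal polynomial of α.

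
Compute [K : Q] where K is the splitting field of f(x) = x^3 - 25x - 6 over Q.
[K : Q] = 6

By the rational root test, any rational root of the monic integer polynomial f(x) = x^3 - 25x - 6 must be an integer dividing the constant term -6, i.e. one of ±{1, 2, 3, 6}. Evaluating: f(1) = -30, f(-1) = 18, f(2) = -48, f(-2) = 36, f(3) = -54, f(-3) = 42, f(6) = 60, f(-6) = -72; none is 0, so f has no rational root and is therefore irreducible over Q (a cubic with no linear factor over a field is irreducible). For an irreducible cubic, the Galois group is A_3 or S_3 according as the discriminant disc(f) = -4a^3 - 27b^2 = -4·(-25)^3 - 27·(-6)^2 = 61528 is or is not a square in Q. Here disc(f) = 61528 is not a perfect square in Q, so the Galois group of f over Q is not contained in A_3 and must be all of S_3. The splitting field has degree |S_3| = 6 over Q, so [K : Q] = 6.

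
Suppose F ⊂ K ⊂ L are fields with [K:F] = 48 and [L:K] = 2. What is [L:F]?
[L:F] = 96

The tower law says that for any tower of field extensions F ⊂ K ⊂ L with finite degrees, [L:F] = [L:K] · [K:F]. Here this gives [L:F] = 2 · 48 = 96.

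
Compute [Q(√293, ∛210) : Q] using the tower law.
[Q(√293, ∛210) : Q] = 6

Let L = Q(√293, ∛210). Since Q(√293) ⊂ L and [Q(√293):Q] = 2, the tower law gives 2 | [L:Q]. Likewise Q(∛210) ⊂ L with [Q(∛210):Q] = 3 (because 210 is not a perfect cube), so 3 | [L:Q]. As gcd(2,3) = 1, [L:Q] is divisible by 6. Conversely L is generated over Q by √293 and ∛210, so [L:Q] ≤ 2·3 = 6. Therefore [Q(√293, ∛210) : Q] = 6.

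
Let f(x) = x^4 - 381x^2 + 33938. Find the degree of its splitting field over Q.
[K : Q] = 4

Solving the quadratic in x^2: x^2 = (381 ± √(381^2 - 4·33938))/2 = (381 ± √9409)/2 = (381 ± 97)/2, giving x^2 = 142 or x^2 = 239. So f(x) = (x^2 - 142)(x^2 - 239) and the roots of f are ±√142, ±√239. Hence the splitting field is K = Q(√142, √239). Since 142 and 239 are distinct squarefree integers > 1, their product 33938 is not a perfect square, so √239 ∉ Q(√142). By the tower law [K:Q] = [Q(√142,√239):Q(√142)] · [Q(√142):Q] = 2 · 2 = 4.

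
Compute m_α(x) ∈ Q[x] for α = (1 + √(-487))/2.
m_α(x) = x^2 - x + 122

From 2α - 1 = √(-487), squaring gives (2α - 1)^2 = -487, i.e. 4α^2 - 4α + 1 = -487, so α^2 - α + (1 + 487)/4 = 0. Since -487 ≡ 1 (mod 4), (1 + 487)/4 = 122 ∈ Z. The polynomial x^2 - x + 122 has discriminant 1 - 4·(122) = -487, which is not a perfect square in Q (d = -487 is squarefree and ≠ 1), so x^2 - x + 122 is irreducible over Q. It is the minimal polynomial of α.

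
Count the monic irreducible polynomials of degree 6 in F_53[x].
There are 3694034916 monic irreducible polynomials of degree 6 over F_53

Each element of F_{53^6} that lies in no proper subfield is a root of exactly one monic irreducible of degree 6 over F_53, and each such polynomial has 6 distinct roots in F_{53^6}. By Möbius inversion the count is N_53(6) = (1/6) Σ_{d|6} μ(6/d) · 53^d = (1/6)(μ(6)·53^1 + μ(3)·53^2 + μ(2)·53^3 + μ(1)·53^6) = 22164209496/6 = 3694034916.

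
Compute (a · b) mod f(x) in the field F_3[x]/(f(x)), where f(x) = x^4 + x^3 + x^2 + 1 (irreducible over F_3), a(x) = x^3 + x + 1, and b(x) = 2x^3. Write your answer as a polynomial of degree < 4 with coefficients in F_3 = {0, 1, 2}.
a · b ≡ 2x^3 + 2x^2 + 2x + 1 (mod f(x))

Multiply in F_3[x]: a(x)·b(x) = (x^3 + x + 1)·(2x^3) = 2x^6 + 2x^4 + 2x^3. This has degree ≥ 4, so divide by f(x) over F_3: 2x^6 + 2x^4 + 2x^3 = (2x^2 + x + 2)·(x^4 + x^3 + x^2 + 1) + (2x^3 + 2x^2 + 2x + 1). Hence a·b ≡ 2x^3 + 2x^2 + 2x + 1 (mod f). (F_3[x]/(f) is a field with 3^4 = 81 elements since f is irreducible of degree 4.)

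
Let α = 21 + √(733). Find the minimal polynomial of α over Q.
m_α(x) = x^2 - 42x - 292

From α - 21 = √(733), squaring gives (α - 21)^2 = 733, i.e. α^2 - 42α + 441 = 733, so α^2 - 42α - 292 = 0. The discriminant of x^2 - 42x - 292 is (-42)^2 - 4·(-292) = 1764 + 1168 = 2932, and 4·(733) is not a perfect square in Q since 733 is squarefree and ≠ 1. Hence x^2 - 42x - 292 is irreducible over Q and is the minimal polynomial of α.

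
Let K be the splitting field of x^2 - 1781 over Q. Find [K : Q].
[K : Q] = 2

f(x) = x^2 - 1781 factors as (x - √1781)(x + √1781). The splitting field is K = Q(√1781). Since 1781 is squarefree and > 1, it is not a perfect square, so x^2 - 1781 is irreducible over Q and [Q(√1781) : Q] = 2. Hence [K : Q] = 2.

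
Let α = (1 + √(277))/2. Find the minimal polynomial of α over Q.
m_α(x) = x^2 - x - 69

From 2α - 1 = √(277), squaring gives (2α - 1)^2 = 277, i.e. 4α^2 - 4α + 1 = 277, so α^2 - α + (1 - 277)/4 = 0. Since 277 ≡ 1 (mod 4), (1 - 277)/4 = -69 ∈ Z. The polynomial x^2 - x - 69 has discriminant 1 - 4·(-69) = 277, which is not a perfect square in Q (d = 277 is squarefree and ≠ 1), so x^2 - x - 69 is irreducible over Q. It is the minimal polynomial of α.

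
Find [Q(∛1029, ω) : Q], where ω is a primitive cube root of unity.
[Q(∛1029, ω) : Q] = 6

[Q(∛1029):Q] = 3 (min poly x^3 - 1029, irreducible since 1029 is not a perfect cube). [Q(ω):Q] = 2 (min poly x^2 + x + 1). Since Q(∛1029) ⊂ R and ω ∉ R, we have ω ∉ Q(∛1029), so x^2 + x + 1 remains irreducible over Q(∛1029) and [Q(∛1029, ω) : Q(∛1029)] = 2. By the tower law, [Q(∛1029, ω) : Q] = 3 · 2 = 6. (In fact Q(∛1029, ω) is the splitting field of x^3 - 1029 over Q.)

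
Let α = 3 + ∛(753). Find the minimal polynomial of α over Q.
m_α(x) = x^3 - 9x^2 + 27x - 780

Set β = α - 3 = ∛(753), so β^3 = 753. Then (α - 3)^3 - 753 = 0, i.e. α is a root of g(x) = (x - 3)^3 - 753 = x^3 - 9x^2 + 27x - 780. Since g(x) = h(x - 3) where h(x) = x^3 - 753, and h is irreducible over Q (because 753 is not a perfect cube, so h has no rational root, and a monic cubic with no rational root is irreducible), g is also irreducible (irreducibility is preserved under the substitution x → x - 3). Hence m_α(x) = x^3 - 9x^2 + 27x - 780.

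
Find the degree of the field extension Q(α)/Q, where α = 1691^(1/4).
[Q(α):Q] = 4

α is a root of x^4 - 1691. By Eisenstein's criterion at the prime p = 19 (which divides the constant term 1691 but p^2 = 361 does not, since 1691 is squarefree), x^4 - 1691 is irreducible over Q. Hence [Q(α):Q] = 4.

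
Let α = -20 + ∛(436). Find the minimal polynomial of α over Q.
m_α(x) = x^3 + 60x^2 + 1200x + 7564

Set β = α + 20 = ∛(436), so β^3 = 436. Then (α + 20)^3 - 436 = 0, i.e. α is a root of g(x) = (x + 20)^3 - 436 = x^3 + 60x^2 + 1200x + 7564. Since g(x) = h(x + 20) where h(x) = x^3 - 436, and h is irreducible over Q (because 436 is not a perfect cube, so h has no rational root, and a monic cubic with no rational root is irreducible), g is also irreducible (irreducibility is preserved under the substitution x → x + 20). Hence m_α(x) = x^3 + 60x^2 + 1200x + 7564.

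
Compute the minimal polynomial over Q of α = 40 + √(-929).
m_α(x) = x^2 - 80x + 2529

From α - 40 = √(-929), squaring gives (α - 40)^2 = -929, i.e. α^2 - 80α + 1600 = -929, so α^2 - 80α + 2529 = 0. The discriminant of x^2 - 80x + 2529 is (-80)^2 - 4·(2529) = 6400 - 10116 = -3716, and 4·(-929) is not a perfect square in Q since -929 is squarefree and ≠ 1. Hence x^2 - 80x + 2529 is irreducible over Q and is the minimal polynomial of α.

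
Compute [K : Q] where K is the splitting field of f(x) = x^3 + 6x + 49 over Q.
[K : Q] = 6

By the rational root test, any rational root of the monic integer polynomial f(x) = x^3 + 6x + 49 must be an integer dividing the constant term 49, i.e. one of ±{1, 7, 49}. Evaluating: f(1) = 56, f(-1) = 42, f(7) = 434, f(-7) = -336, f(49) = 117992, f(-49) = -117894; none is 0, so f has no rational root and is therefore irreducible over Q (a cubic with no linear factor over a field is irreducible). For an irreducible cubic, the Galois group is A_3 or S_3 according as the discriminant disc(f) = -4a^3 - 27b^2 = -4·(6)^3 - 27·(49)^2 = -65691 is or is not a square in Q. Here disc(f) = -65691 is not a perfect square in Q, so the Galois group of f over Q is not contained in A_3 and must be all of S_3. The splitting field has degree |S_3| = 6 over Q, so [K : Q] = 6.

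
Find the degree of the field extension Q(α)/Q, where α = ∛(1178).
[Q(α):Q] = 3

The minimal polynomial of α is x^3 - 1178, irreducible over Q since 1178 is not a perfect cube (so x^3 - 1178 has no rational root). Hence [Q(α):Q] = deg(m_α) = 3.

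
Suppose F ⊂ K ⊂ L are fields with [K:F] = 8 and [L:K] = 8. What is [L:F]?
[L:F] = 64

The tower law says that for any tower of field extensions F ⊂ K ⊂ L with finite degrees, [L:F] = [L:K] · [K:F]. Here this gives [L:F] = 8 · 8 = 64.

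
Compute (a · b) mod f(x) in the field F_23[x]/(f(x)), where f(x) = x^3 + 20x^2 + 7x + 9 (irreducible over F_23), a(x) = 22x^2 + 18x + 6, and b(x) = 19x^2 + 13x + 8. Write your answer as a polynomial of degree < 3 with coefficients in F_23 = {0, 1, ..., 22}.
a · b ≡ x^2 + 7x + 15 (mod f(x))

Multiply in F_23[x]: a(x)·b(x) = (22x^2 + 18x + 6)·(19x^2 + 13x + 8) = 4x^4 + 7x^3 + 18x^2 + 15x + 2. This has degree ≥ 3, so divide by f(x) over F_23: 4x^4 + 7x^3 + 18x^2 + 15x + 2 = (4x + 19)·(x^3 + 20x^2 + 7x + 9) + (x^2 + 7x + 15). Hence a·b ≡ x^2 + 7x + 15 (mod f). (F_23[x]/(f) is a field with 23^3 = 12167 elements since f is irreducible of degree 3.)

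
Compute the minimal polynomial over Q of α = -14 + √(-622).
m_α(x) = x^2 + 28x + 818

From α + 14 = √(-622), squaring gives (α + 14)^2 = -622, i.e. α^2 + 28α + 196 = -622, so α^2 + 28α + 818 = 0. The discriminant of x^2 + 28x + 818 is (28)^2 - 4·(818) = 784 - 3272 = -2488, and 4·(-622) is not a perfect square in Q since -622 is squarefree and ≠ 1. Hence x^2 + 28x + 818 is irreducible over Q and is the minimal polynomial of α.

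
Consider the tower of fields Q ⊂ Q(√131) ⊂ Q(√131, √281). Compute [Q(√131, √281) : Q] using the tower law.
[Q(√131, √281) : Q] = 4

[Q(√131):Q] = 2 (min poly x^2 - 131, irreducible since 131 is squarefree > 1). For the top step, suppose √281 ∈ Q(√131), say √281 = c + d√131 with c, d ∈ Q. Squaring: 281 = c^2 + 131d^2 + 2cd√131. Since √131 ∉ Q this forces 2cd = 0. If d = 0 then √281 = c ∈ Q, contradicting 281 squarefree > 1. If c = 0 then 281 = 131d^2, so 131·281 = (131d)^2 is a perfect square in Q — but 131·281 = 36811 is not a perfect square (since 131 and 281 are distinct squarefree integers). Contradiction. Hence √281 ∉ Q(√131), so x^2 - 281 stays irreducible over Q(√131) and [Q(√131, √281) : Q(√131)] = 2. By the tower law, [Q(√131, √281) : Q] = 2 · 2 = 4.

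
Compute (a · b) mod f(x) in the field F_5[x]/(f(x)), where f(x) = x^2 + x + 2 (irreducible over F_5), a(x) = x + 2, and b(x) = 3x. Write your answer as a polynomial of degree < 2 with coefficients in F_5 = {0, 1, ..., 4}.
a · b ≡ 3x + 4 (mod f(x))

Multiply in F_5[x]: a(x)·b(x) = (x + 2)·(3x) = 3x^2 + x. This has degree ≥ 2, so divide by f(x) over F_5: 3x^2 + x = (3)·(x^2 + x + 2) + (3x + 4). Hence a·b ≡ 3x + 4 (mod f). (F_5[x]/(f) is a field with 5^2 = 25 elements since f is irreducible of degree 2.)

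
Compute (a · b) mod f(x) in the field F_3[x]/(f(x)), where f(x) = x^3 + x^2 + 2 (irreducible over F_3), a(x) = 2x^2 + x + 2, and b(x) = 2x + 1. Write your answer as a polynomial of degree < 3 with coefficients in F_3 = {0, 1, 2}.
a · b ≡ 2x (mod f(x))

Multiply in F_3[x]: a(x)·b(x) = (2x^2 + x + 2)·(2x + 1) = x^3 + x^2 + 2x + 2. This has degree ≥ 3, so divide by f(x) over F_3: x^3 + x^2 + 2x + 2 = (1)·(x^3 + x^2 + 2) + (2x). Hence a·b ≡ 2x (mod f). (F_3[x]/(f) is a field with 3^3 = 27 elements since f is irreducible of degree 3.)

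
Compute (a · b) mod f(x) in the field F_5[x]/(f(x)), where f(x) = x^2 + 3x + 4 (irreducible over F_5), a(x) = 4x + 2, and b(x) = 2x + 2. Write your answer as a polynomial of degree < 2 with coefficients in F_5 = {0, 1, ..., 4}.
a · b ≡ 3x + 2 (mod f(x))

Multiply in F_5[x]: a(x)·b(x) = (4x + 2)·(2x + 2) = 3x^2 + 2x + 4. This has degree ≥ 2, so divide by f(x) over F_5: 3x^2 + 2x + 4 = (3)·(x^2 + 3x + 4) + (3x + 2). Hence a·b ≡ 3x + 2 (mod f). (F_5[x]/(f) is a field with 5^2 = 25 elements since f is irreducible of degree 2.)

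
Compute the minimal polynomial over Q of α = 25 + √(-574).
m_α(x) = x^2 - 50x + 1199

From α - 25 = √(-574), squaring gives (α - 25)^2 = -574, i.e. α^2 - 50α + 625 = -574, so α^2 - 50α + 1199 = 0. The discriminant of x^2 - 50x + 1199 is (-50)^2 - 4·(1199) = 2500 - 4796 = -2296, and 4·(-574) is not a perfect square in Q since -574 is squarefree and ≠ 1. Hence x^2 - 50x + 1199 is irreducible over Q and is the minimal polynomial of α.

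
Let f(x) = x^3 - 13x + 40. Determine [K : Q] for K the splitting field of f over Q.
[K : Q] = 6

By the rational root test, any rational root of the monic integer polynomial f(x) = x^3 - 13x + 40 must be an integer dividing the constant term 40, i.e. one of ±{1, 2, 4, 5, 8, 10, 20, 40}. Evaluating: f(1) = 28, f(-1) = 52, f(2) = 22, f(-2) = 58, f(4) = 52, f(-4) = 28, f(5) = 100, f(-5) = -20, f(8) = 448, f(-8) = -368, f(10) = 910, f(-10) = -830, f(20) = 7780, f(-20) = -7700, f(40) = 63520, f(-40) = -63440; none is 0, so f has no rational root and is therefore irreducible over Q (a cubic with no linear factor over a field is irreducible). For an irreducible cubic, the Galois group is A_3 or S_3 according as the discriminant disc(f) = -4a^3 - 27b^2 = -4·(-13)^3 - 27·(40)^2 = -34412 is or is not a square in Q. Here disc(f) = -34412 is not a perfect square in Q, so the Galois group of f over Q is not contained in A_3 and must be all of S_3. The splitting field has degree |S_3| = 6 over Q, so [K : Q] = 6.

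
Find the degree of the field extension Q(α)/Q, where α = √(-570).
[Q(α):Q] = 2

[Q(α):Q] equals the degree of the minimal polynomial of α. Here α^2 = -570 and x^2 + 570 is irreducible (d = -570 is squarefree, ≠ 1, hence not a square), so deg(m_α) = 2. Thus [Q(α):Q] = 2.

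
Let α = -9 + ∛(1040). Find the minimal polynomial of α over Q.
m_α(x) = x^3 + 27x^2 + 243x - 311

Set β = α + 9 = ∛(1040), so β^3 = 1040. Then (α + 9)^3 - 1040 = 0, i.e. α is a root of g(x) = (x + 9)^3 - 1040 = x^3 + 27x^2 + 243x - 311. Since g(x) = h(x + 9) where h(x) = x^3 - 1040, and h is irreducible over Q (because 1040 is not a perfect cube, so h has no rational root, and a monic cubic with no rational root is irreducible), g is also irreducible (irreducibility is preserved under the substitution x → x + 9). Hence m_α(x) = x^3 + 27x^2 + 243x - 311.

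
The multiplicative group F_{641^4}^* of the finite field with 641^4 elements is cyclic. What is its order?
|F_{641^4}^*| = 168823196160

F_{641^4} has 641^4 = 168823196161 elements; its multiplicative group consists of all nonzero elements, so |F_{641^4}^*| = 168823196161 - 1 = 168823196160. (It is cyclic since any finite subgroup of the multiplicative group of a field is cyclic.)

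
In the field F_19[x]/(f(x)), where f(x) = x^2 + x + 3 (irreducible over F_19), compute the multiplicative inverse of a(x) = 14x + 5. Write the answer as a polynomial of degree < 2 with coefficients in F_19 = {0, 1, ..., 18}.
a(x)^(-1) ≡ 16x + 13 (mod f(x))

Since f is irreducible over F_19, F_19[x]/(f) is a field and a(x) ≠ 0 has an inverse. Apply the extended Euclidean algorithm to f(x) and a(x) in F_19[x]: f(x) = (15x + 11)·a(x) + (5). The last nonzero remainder is the constant 5 = gcd(f, a) in F_19. Back-substituting through the division chain expresses 5 = s(x)·a(x) + t(x)·f(x) with s(x) ≡ 4x + 8 (mod f), so (4x + 8)·a(x) ≡ 5 (mod f). Multiplying by 5^(-1) ≡ 4 in F_19 gives a(x)^(-1) ≡ 4·(4x + 8) ≡ 16x + 13 (mod f). Check: (14x + 5)·(16x + 13) = 15x^2 + 15x + 8 ≡ 1 (mod x^2 + x + 3).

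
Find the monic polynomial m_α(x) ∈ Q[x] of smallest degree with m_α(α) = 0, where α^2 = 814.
m_α(x) = x^2 - 814

α satisfies α^2 - 814 = 0, so x^2 - 814 annihilates α. Since d = 814 is squarefree and ≠ 1, it is not a perfect square in Q, so x^2 - 814 has no rational root and is therefore irreducible over Q (a degree-2 polynomial over a field is irreducible iff it has no root). Hence m_α(x) = x^2 - 814.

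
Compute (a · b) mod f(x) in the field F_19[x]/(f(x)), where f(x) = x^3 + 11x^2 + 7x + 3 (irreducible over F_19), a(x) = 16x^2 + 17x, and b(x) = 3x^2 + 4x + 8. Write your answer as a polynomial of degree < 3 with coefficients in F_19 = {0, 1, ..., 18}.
a · b ≡ 14x^2 + 14x + 4 (mod f(x))

Multiply in F_19[x]: a(x)·b(x) = (16x^2 + 17x)·(3x^2 + 4x + 8) = 10x^4 + x^3 + 6x^2 + 3x. This has degree ≥ 3, so divide by f(x) over F_19: 10x^4 + x^3 + 6x^2 + 3x = (10x + 5)·(x^3 + 11x^2 + 7x + 3) + (14x^2 + 14x + 4). Hence a·b ≡ 14x^2 + 14x + 4 (mod f). (F_19[x]/(f) is a field with 19^3 = 6859 elements since f is irreducible of degree 3.)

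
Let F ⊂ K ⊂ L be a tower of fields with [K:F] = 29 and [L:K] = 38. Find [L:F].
[L:F] = 1102

The tower law says that for any tower of field extensions F ⊂ K ⊂ L with finite degrees, [L:F] = [L:K] · [K:F]. Here this gives [L:F] = 38 · 29 = 1102.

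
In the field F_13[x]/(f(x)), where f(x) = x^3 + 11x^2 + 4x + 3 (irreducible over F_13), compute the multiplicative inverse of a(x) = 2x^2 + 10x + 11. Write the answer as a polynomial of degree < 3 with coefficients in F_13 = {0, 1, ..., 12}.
a(x)^(-1) ≡ 8x^2 + 3x + 11 (mod f(x))

Since f is irreducible over F_13, F_13[x]/(f) is a field and a(x) ≠ 0 has an inverse. Apply the extended Euclidean algorithm to f(x) and a(x) in F_13[x]: f(x) = (7x + 3)·a(x) + (x + 9);  a(x) = (2x + 5)·(x + 9) + (5). The last nonzero remainder is the constant 5 = gcd(f, a) in F_13. Back-substituting through the division chain expresses 5 = s(x)·a(x) + t(x)·f(x) with s(x) ≡ x^2 + 2x + 3 (mod f), so (x^2 + 2x + 3)·a(x) ≡ 5 (mod f). Multiplying by 5^(-1) ≡ 8 in F_13 gives a(x)^(-1) ≡ 8·(x^2 + 2x + 3) ≡ 8x^2 + 3x + 11 (mod f). Check: (2x^2 + 10x + 11)·(8x^2 + 3x + 11) = 3x^4 + 8x^3 + 10x^2 + 4 ≡ 1 (mod x^3 + 11x^2 + 4x + 3).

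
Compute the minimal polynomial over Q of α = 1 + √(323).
m_α(x) = x^2 - 2x - 322

From α - 1 = √(323), squaring gives (α - 1)^2 = 323, i.e. α^2 - 2α + 1 = 323, so α^2 - 2α - 322 = 0. The discriminant of x^2 - 2x - 322 is (-2)^2 - 4·(-322) = 4 + 1288 = 1292, and 4·(323) is not a perfect square in Q since 323 is squarefree and ≠ 1. Hence x^2 - 2x - 322 is irreducible over Q and is the minimal polynomial of α.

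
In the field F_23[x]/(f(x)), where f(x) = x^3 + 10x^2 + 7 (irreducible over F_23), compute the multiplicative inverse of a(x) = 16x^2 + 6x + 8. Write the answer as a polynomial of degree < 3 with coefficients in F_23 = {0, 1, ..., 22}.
a(x)^(-1) ≡ 13x^2 + 13x + 3 (mod f(x))

Since f is irreducible over F_23, F_23[x]/(f) is a field and a(x) ≠ 0 has an inverse. Apply the extended Euclidean algorithm to f(x) and a(x) in F_23[x]: f(x) = (13x + 13)·a(x) + (2x + 18);  a(x) = (8x)·(2x + 18) + (8). The last nonzero remainder is the constant 8 = gcd(f, a) in F_23. Back-substituting through the division chain expresses 8 = s(x)·a(x) + t(x)·f(x) with s(x) ≡ 12x^2 + 12x + 1 (mod f), so (12x^2 + 12x + 1)·a(x) ≡ 8 (mod f). Multiplying by 8^(-1) ≡ 3 in F_23 gives a(x)^(-1) ≡ 3·(12x^2 + 12x + 1) ≡ 13x^2 + 13x + 3 (mod f). Check: (16x^2 + 6x + 8)·(13x^2 + 13x + 3) = x^4 + 10x^3 + 7x + 1 ≡ 1 (mod x^3 + 10x^2 + 7).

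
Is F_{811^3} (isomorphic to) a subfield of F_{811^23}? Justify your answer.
No: F_{811^3} is not a subfield of F_{811^23}

F_{p^m} embeds in F_{p^n} iff m | n. Here 3 ∤ 23 (since 23 = 7·3 + 2 with remainder 2 ≠ 0), so F_{811^3} is not a subfield of F_{811^23}. Equivalently: if it were, the tower law would give 3 = [F_{811^3}:F_811] dividing [F_{811^23}:F_811] = 23, contradiction.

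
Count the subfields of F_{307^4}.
F_{307^4} has 3 subfields

The subfields of F_{p^n} are exactly the fields F_{p^d} for d | n (each is the fixed field of the unique index-d subgroup of Gal(F_{p^n}/F_p) ≅ Z/nZ). The divisors of n = 4 are {1, 2, 4}, giving 3 subfields: F_{307^1}, F_{307^2}, F_{307^4}.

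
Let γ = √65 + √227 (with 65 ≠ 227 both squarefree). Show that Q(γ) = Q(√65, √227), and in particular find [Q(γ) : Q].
[Q(γ) : Q] = 4 (equivalently, Q(γ) = Q(√65, √227))

Obviously Q(γ) ⊆ Q(√65, √227), and [Q(√65, √227):Q] = 4 (since 65, 227 are distinct squarefree integers > 1 with 14755 not a perfect square). To show equality we compute the minimal polynomial of γ. From γ = √65 + √227: γ^2 = 65 + 2√(14755) + 227 = 292 + 2√(14755), so γ^2 - 292 = 2√(14755); squaring, (γ^2 - 292)^2 = 4·14755, i.e. γ^4 - 584γ^2 + 85264 - 59020 = 0, i.e. γ^4 - 584γ^2 + 26244 = 0. So γ is a root of x^4 - 584x^2 + 26244. This polynomial is irreducible over Q: it has no rational root (each ±√65 ± √227 is irrational), and any factorization into two quadratics over Q would force √(14755) ∈ Q (pairing opposite roots) or √65, √227 ∈ Q (other pairings), all impossible. Hence [Q(γ):Q] = 4 = [Q(√65, √227):Q], so Q(γ) = Q(√65, √227).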